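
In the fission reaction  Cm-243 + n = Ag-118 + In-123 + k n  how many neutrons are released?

Conserve mass number: 244 = 118 + 123 + k, so k = 244 − 241 = 3.
Check atomic number: 96 = 47 + 49 + 0 = 96. ✓

3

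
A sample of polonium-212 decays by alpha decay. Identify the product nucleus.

Pb-208

Alpha decay: mass number changes by -4, atomic number by -2.
A: 212 − 4 = 208; Z: 84 − 2 = 82.
Z = 82 is lead, so the daughter is lead-208.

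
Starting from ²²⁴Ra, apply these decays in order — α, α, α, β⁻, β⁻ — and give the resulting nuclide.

Start: (A, Z) = (224, 88).
After α: (220, 86).
After α: (216, 84).
After α: (212, 82).
After β⁻: (212, 83).
After β⁻: (212, 84).
Z = 84 is polonium.

Po-212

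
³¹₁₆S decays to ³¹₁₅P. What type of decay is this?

ΔA = 31 − 31 = 0; ΔZ = 15 − 16 = -1.
A is unchanged and Z drops by 1 — a proton has become a neutron (β⁺ emission or electron capture).

beta-plus decay or electron capture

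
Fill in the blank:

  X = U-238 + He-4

Pu-242

Conserve mass number: A = 238 + 4, so A = 242.
Conserve atomic number: Z = 92 + 2, so Z = 94.
Z = 94 is plutonium, so the species is Pu-242.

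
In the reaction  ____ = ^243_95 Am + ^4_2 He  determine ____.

Bk-247

Conserve mass number: A = 243 + 4, so A = 247.
Conserve atomic number: Z = 95 + 2, so Z = 97.
Z = 97 is berkelium, so the species is ^247_97 Bk.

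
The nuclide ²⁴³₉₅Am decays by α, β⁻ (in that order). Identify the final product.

Start: (A, Z) = (243, 95).
After α: (239, 93).
After β⁻: (239, 94).
Z = 94 is plutonium.

Pu-239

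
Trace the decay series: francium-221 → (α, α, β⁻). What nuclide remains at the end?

Start: (A, Z) = (221, 87).
After α: (217, 85).
After α: (213, 83).
After β⁻: (213, 84).
Z = 84 is polonium.

Po-213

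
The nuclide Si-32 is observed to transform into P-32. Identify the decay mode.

ΔA = 32 − 32 = 0; ΔZ = 15 − 14 = +1.
A is unchanged and Z rises by 1 — a neutron has become a proton (β⁻ decay).

beta-minus decay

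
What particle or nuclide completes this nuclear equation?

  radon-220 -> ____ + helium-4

Conserve mass number: 220 = A + 4, so A = 216.
Conserve atomic number: 86 = Z + 2, so Z = 84.
Z = 84 is polonium, so the species is polonium-216.

Po-216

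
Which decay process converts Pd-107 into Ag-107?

beta-minus decay

ΔA = 107 − 107 = 0; ΔZ = 47 − 46 = +1.
A is unchanged and Z rises by 1 — a neutron has become a proton (β⁻ decay).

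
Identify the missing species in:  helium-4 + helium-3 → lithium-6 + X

Conserve mass number: 4 + 3 = 6 + A, so A = 1.
Conserve atomic number: 2 + 2 = 3 + Z, so Z = 1.
A = 1 and Z = 1 is hydrogen-1 — a proton.

proton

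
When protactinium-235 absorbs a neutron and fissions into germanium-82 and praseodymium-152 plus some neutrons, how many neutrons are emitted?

2

Conserve mass number: 236 = 82 + 152 + k, so k = 236 − 234 = 2.
Check atomic number: 91 = 32 + 59 + 0 = 91. ✓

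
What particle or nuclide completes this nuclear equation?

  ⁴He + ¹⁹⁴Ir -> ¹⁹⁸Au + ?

Conserve mass number: 4 + 194 = 198 + A, so A = 0.
Conserve atomic number: 2 + 77 = 79 + Z, so Z = 0.
A = 0 and Z = 0 is γ — a gamma ray.

gamma ray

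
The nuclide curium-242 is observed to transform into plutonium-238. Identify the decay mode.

alpha decay

ΔA = 238 − 242 = -4; ΔZ = 94 − 96 = -2.
A drops by 4 and Z drops by 2 — the signature of alpha emission.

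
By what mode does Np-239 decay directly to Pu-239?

beta-minus decay

ΔA = 239 − 239 = 0; ΔZ = 94 − 93 = +1.
A is unchanged and Z rises by 1 — a neutron has become a proton (β⁻ decay).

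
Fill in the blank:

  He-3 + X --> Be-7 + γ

alpha particle

Conserve mass number: 3 + A = 7 + 0, so A = 4.
Conserve atomic number: 2 + Z = 4 + 0, so Z = 2.
A = 4 and Z = 2 is He-4 — an alpha particle.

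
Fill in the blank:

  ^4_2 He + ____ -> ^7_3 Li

Conserve mass number: 4 + A = 7, so A = 3.
Conserve atomic number: 2 + Z = 3, so Z = 1.
A = 3 and Z = 1 is ^3_1 H — a triton.

triton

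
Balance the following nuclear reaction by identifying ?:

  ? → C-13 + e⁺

N-13

Conserve mass number: A = 13 + 0, so A = 13.
Conserve atomic number: Z = 6 + 1, so Z = 7.
Z = 7 is nitrogen, so the species is N-13.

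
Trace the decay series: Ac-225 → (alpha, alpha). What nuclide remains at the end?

At-217

Start: (A, Z) = (225, 89).
After α: (221, 87).
After α: (217, 85).
Z = 85 is astatine.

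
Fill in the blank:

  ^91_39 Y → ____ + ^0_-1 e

Zr-91

Conserve mass number: 91 = A + 0, so A = 91.
Conserve atomic number: 39 = Z − 1, so Z = 40.
Z = 40 is zirconium, so the species is ^91_40 Zr.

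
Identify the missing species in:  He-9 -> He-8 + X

Conserve mass number: 9 = 8 + A, so A = 1.
Conserve atomic number: 2 = 2 + Z, so Z = 0.
A = 1 and Z = 0 is n — a neutron.

neutron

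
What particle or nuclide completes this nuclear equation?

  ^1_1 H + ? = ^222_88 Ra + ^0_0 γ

Fr-221

Conserve mass number: 1 + A = 222 + 0, so A = 221.
Conserve atomic number: 1 + Z = 88 + 0, so Z = 87.
Z = 87 is francium, so the species is ^221_87 Fr.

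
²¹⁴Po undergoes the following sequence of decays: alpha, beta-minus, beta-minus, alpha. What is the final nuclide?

Start: (A, Z) = (214, 84).
After α: (210, 82).
After β⁻: (210, 83).
After β⁻: (210, 84).
After α: (206, 82).
Z = 82 is lead.

Pb-206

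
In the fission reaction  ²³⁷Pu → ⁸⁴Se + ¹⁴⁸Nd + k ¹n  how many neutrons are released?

5

Conserve mass number: 237 = 84 + 148 + k, so k = 237 − 232 = 5.
Check atomic number: 94 = 34 + 60 + 0 = 94. ✓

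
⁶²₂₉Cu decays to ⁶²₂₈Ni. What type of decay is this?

ΔA = 62 − 62 = 0; ΔZ = 28 − 29 = -1.
A is unchanged and Z drops by 1 — a proton has become a neutron (β⁺ emission or electron capture).

beta-plus decay or electron capture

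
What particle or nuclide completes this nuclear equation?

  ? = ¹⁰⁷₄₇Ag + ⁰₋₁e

Pd-107

Conserve mass number: A = 107 + 0, so A = 107.
Conserve atomic number: Z = 47 − 1, so Z = 46.
Z = 46 is palladium, so the species is ¹⁰⁷₄₆Pd.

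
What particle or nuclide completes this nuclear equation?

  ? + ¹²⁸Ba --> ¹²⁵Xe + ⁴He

neutron

Conserve mass number: A + 128 = 125 + 4, so A = 1.
Conserve atomic number: Z + 56 = 54 + 2, so Z = 0.
A = 1 and Z = 0 is ¹n — a neutron.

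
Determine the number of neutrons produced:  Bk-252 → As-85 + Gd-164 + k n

3

Conserve mass number: 252 = 85 + 164 + k, so k = 252 − 249 = 3.
Check atomic number: 97 = 33 + 64 + 0 = 97. ✓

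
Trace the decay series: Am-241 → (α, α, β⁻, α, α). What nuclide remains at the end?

Ra-225

Start: (A, Z) = (241, 95).
After α: (237, 93).
After α: (233, 91).
After β⁻: (233, 92).
After α: (229, 90).
After α: (225, 88).
Z = 88 is radium.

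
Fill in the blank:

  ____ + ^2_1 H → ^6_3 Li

Conserve mass number: A + 2 = 6, so A = 4.
Conserve atomic number: Z + 1 = 3, so Z = 2.
A = 4 and Z = 2 is ^4_2 He — an alpha particle.

alpha particle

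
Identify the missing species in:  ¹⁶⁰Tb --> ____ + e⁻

Conserve mass number: 160 = A + 0, so A = 160.
Conserve atomic number: 65 = Z − 1, so Z = 66.
Z = 66 is dysprosium, so the species is ¹⁶⁰Dy.

Dy-160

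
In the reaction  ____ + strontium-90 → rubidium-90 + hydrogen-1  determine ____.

Conserve mass number: A + 90 = 90 + 1, so A = 1.
Conserve atomic number: Z + 38 = 37 + 1, so Z = 0.
A = 1 and Z = 0 is neutron — a neutron.

neutron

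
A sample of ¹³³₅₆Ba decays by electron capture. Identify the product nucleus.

Cs-133

Electron capture: mass number changes by +0, atomic number by -1.
A: 133 = 133; Z: 56 − 1 = 55.
Z = 55 is caesium, so the daughter is ¹³³₅₅Cs.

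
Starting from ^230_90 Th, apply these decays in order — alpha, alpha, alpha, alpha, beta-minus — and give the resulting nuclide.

Start: (A, Z) = (230, 90).
After α: (226, 88).
After α: (222, 86).
After α: (218, 84).
After α: (214, 82).
After β⁻: (214, 83).
Z = 83 is bismuth.

Bi-214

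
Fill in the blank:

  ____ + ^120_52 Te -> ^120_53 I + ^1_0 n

Conserve mass number: A + 120 = 120 + 1, so A = 1.
Conserve atomic number: Z + 52 = 53 + 0, so Z = 1.
A = 1 and Z = 1 is ^1_1 H — a proton.

proton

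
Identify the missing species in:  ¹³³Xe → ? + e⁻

Conserve mass number: 133 = A + 0, so A = 133.
Conserve atomic number: 54 = Z − 1, so Z = 55.
Z = 55 is caesium, so the species is ¹³³Cs.

Cs-133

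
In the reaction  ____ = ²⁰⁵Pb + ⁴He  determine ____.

Po-209

Conserve mass number: A = 205 + 4, so A = 209.
Conserve atomic number: Z = 82 + 2, so Z = 84.
Z = 84 is polonium, so the species is ²⁰⁹Po.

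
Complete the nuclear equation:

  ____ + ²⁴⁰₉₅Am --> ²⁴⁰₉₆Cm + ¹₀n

proton

Conserve mass number: A + 240 = 240 + 1, so A = 1.
Conserve atomic number: Z + 95 = 96 + 0, so Z = 1.
A = 1 and Z = 1 is ¹₁H — a proton.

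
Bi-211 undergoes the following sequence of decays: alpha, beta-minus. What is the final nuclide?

Pb-207

Start: (A, Z) = (211, 83).
After α: (207, 81).
After β⁻: (207, 82).
Z = 82 is lead.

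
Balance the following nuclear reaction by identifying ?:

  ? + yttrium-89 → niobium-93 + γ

Conserve mass number: A + 89 = 93 + 0, so A = 4.
Conserve atomic number: Z + 39 = 41 + 0, so Z = 2.
A = 4 and Z = 2 is helium-4 — an alpha particle.

alpha particle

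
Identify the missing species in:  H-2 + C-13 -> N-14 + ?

Conserve mass number: 2 + 13 = 14 + A, so A = 1.
Conserve atomic number: 1 + 6 = 7 + Z, so Z = 0.
A = 1 and Z = 0 is n — a neutron.

neutron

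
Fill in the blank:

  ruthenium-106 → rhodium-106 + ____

Conserve mass number: 106 = 106 + A, so A = 0.
Conserve atomic number: 44 = 45 + Z, so Z = -1.
A = 0 and Z = -1 is e⁻ — a beta-minus particle.

beta-minus particle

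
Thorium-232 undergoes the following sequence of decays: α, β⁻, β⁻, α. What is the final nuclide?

Ra-224

Start: (A, Z) = (232, 90).
After α: (228, 88).
After β⁻: (228, 89).
After β⁻: (228, 90).
After α: (224, 88).
Z = 88 is radium.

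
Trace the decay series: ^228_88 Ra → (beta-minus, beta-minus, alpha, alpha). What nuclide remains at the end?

Start: (A, Z) = (228, 88).
After β⁻: (228, 89).
After β⁻: (228, 90).
After α: (224, 88).
After α: (220, 86).
Z = 86 is radon.

Rn-220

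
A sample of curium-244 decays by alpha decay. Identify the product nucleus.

Pu-240

Alpha decay: mass number changes by -4, atomic number by -2.
A: 244 − 4 = 240; Z: 96 − 2 = 94.
Z = 94 is plutonium, so the daughter is plutonium-240.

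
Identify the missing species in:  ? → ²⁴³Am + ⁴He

Bk-247

Conserve mass number: A = 243 + 4, so A = 247.
Conserve atomic number: Z = 95 + 2, so Z = 97.
Z = 97 is berkelium, so the species is ²⁴⁷Bk.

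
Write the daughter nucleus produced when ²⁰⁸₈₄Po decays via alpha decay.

Alpha decay: mass number changes by -4, atomic number by -2.
A: 208 − 4 = 204; Z: 84 − 2 = 82.
Z = 82 is lead, so the daughter is ²⁰⁴₈₂Pb.

Pb-204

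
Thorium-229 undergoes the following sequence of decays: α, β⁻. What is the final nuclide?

Start: (A, Z) = (229, 90).
After α: (225, 88).
After β⁻: (225, 89).
Z = 89 is actinium.

Ac-225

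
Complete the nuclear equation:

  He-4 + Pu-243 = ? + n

Cm-246

Conserve mass number: 4 + 243 = A + 1, so A = 246.
Conserve atomic number: 2 + 94 = Z + 0, so Z = 96.
Z = 96 is curium, so the species is Cm-246.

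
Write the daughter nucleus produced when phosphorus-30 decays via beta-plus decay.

Beta-plus decay: mass number changes by +0, atomic number by -1.
A: 30 = 30; Z: 15 − 1 = 14.
Z = 14 is silicon, so the daughter is silicon-30.

Si-30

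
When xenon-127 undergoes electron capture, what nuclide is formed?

I-127

Electron capture: mass number changes by +0, atomic number by -1.
A: 127 = 127; Z: 54 − 1 = 53.
Z = 53 is iodine, so the daughter is iodine-127.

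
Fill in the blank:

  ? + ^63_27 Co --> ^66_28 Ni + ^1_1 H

Conserve mass number: A + 63 = 66 + 1, so A = 4.
Conserve atomic number: Z + 27 = 28 + 1, so Z = 2.
A = 4 and Z = 2 is ^4_2 He — an alpha particle.

alpha particle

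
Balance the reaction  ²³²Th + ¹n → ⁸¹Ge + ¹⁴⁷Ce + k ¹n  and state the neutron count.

Conserve mass number: 233 = 81 + 147 + k, so k = 233 − 228 = 5.
Check atomic number: 90 = 32 + 58 + 0 = 90. ✓

5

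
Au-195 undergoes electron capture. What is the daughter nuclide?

Pt-195

Electron capture: mass number changes by +0, atomic number by -1.
A: 195 = 195; Z: 79 − 1 = 78.
Z = 78 is platinum, so the daughter is Pt-195.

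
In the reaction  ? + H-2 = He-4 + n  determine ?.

triton

Conserve mass number: A + 2 = 4 + 1, so A = 3.
Conserve atomic number: Z + 1 = 2 + 0, so Z = 1.
A = 3 and Z = 1 is H-3 — a triton.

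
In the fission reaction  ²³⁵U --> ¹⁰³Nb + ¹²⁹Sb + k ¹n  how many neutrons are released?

3

Conserve mass number: 235 = 103 + 129 + k, so k = 235 − 232 = 3.
Check atomic number: 92 = 41 + 51 + 0 = 92. ✓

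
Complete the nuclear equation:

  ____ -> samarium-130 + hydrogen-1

Conserve mass number: A = 130 + 1, so A = 131.
Conserve atomic number: Z = 62 + 1, so Z = 63.
Z = 63 is europium, so the species is europium-131.

Eu-131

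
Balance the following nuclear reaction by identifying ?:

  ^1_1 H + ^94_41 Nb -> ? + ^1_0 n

Conserve mass number: 1 + 94 = A + 1, so A = 94.
Conserve atomic number: 1 + 41 = Z + 0, so Z = 42.
Z = 42 is molybdenum, so the species is ^94_42 Mo.

Mo-94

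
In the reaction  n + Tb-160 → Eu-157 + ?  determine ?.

alpha particle

Conserve mass number: 1 + 160 = 157 + A, so A = 4.
Conserve atomic number: 0 + 65 = 63 + Z, so Z = 2.
A = 4 and Z = 2 is He-4 — an alpha particle.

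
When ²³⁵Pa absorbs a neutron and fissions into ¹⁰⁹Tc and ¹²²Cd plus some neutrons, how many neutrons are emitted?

5

Conserve mass number: 236 = 109 + 122 + k, so k = 236 − 231 = 5.
Check atomic number: 91 = 43 + 48 + 0 = 91. ✓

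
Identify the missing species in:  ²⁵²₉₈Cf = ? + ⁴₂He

Conserve mass number: 252 = A + 4, so A = 248.
Conserve atomic number: 98 = Z + 2, so Z = 96.
Z = 96 is curium, so the species is ²⁴⁸₉₆Cm.

Cm-248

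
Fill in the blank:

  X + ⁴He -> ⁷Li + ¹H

Conserve mass number: A + 4 = 7 + 1, so A = 4.
Conserve atomic number: Z + 2 = 3 + 1, so Z = 2.
A = 4 and Z = 2 is ⁴He — an alpha particle.

alpha particle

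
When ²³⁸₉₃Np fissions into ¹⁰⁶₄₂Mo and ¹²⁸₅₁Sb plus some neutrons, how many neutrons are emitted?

4

Conserve mass number: 238 = 106 + 128 + k, so k = 238 − 234 = 4.
Check atomic number: 93 = 42 + 51 + 0 = 93. ✓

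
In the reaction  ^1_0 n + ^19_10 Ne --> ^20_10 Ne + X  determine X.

gamma ray

Conserve mass number: 1 + 19 = 20 + A, so A = 0.
Conserve atomic number: 0 + 10 = 10 + Z, so Z = 0.
A = 0 and Z = 0 is ^0_0 γ — a gamma ray.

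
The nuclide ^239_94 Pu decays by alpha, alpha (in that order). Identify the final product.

Th-231

Start: (A, Z) = (239, 94).
After α: (235, 92).
After α: (231, 90).
Z = 90 is thorium.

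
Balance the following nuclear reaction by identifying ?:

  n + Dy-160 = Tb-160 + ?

Conserve mass number: 1 + 160 = 160 + A, so A = 1.
Conserve atomic number: 0 + 66 = 65 + Z, so Z = 1.
A = 1 and Z = 1 is H-1 — a proton.

proton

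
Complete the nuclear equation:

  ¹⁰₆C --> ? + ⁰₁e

Conserve mass number: 10 = A + 0, so A = 10.
Conserve atomic number: 6 = Z + 1, so Z = 5.
Z = 5 is boron, so the species is ¹⁰₅B.

B-10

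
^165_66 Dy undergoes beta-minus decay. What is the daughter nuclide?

Beta-minus decay: mass number changes by +0, atomic number by +1.
A: 165 = 165; Z: 66 + 1 = 67.
Z = 67 is holmium, so the daughter is ^165_67 Ho.

Ho-165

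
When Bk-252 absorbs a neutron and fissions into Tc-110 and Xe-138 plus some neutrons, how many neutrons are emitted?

5

Conserve mass number: 253 = 110 + 138 + k, so k = 253 − 248 = 5.
Check atomic number: 97 = 43 + 54 + 0 = 97. ✓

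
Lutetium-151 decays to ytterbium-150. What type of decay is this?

proton emission

ΔA = 150 − 151 = -1; ΔZ = 70 − 71 = -1.
A drops by 1 and Z drops by 1 — a proton was emitted.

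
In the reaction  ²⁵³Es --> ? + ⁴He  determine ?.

Conserve mass number: 253 = A + 4, so A = 249.
Conserve atomic number: 99 = Z + 2, so Z = 97.
Z = 97 is berkelium, so the species is ²⁴⁹Bk.

Bk-249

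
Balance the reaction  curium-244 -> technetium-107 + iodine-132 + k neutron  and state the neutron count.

Conserve mass number: 244 = 107 + 132 + k, so k = 244 − 239 = 5.
Check atomic number: 96 = 43 + 53 + 0 = 96. ✓

5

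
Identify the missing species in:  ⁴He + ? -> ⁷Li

triton

Conserve mass number: 4 + A = 7, so A = 3.
Conserve atomic number: 2 + Z = 3, so Z = 1.
A = 3 and Z = 1 is ³H — a triton.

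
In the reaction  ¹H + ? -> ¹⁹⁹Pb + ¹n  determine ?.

Conserve mass number: 1 + A = 199 + 1, so A = 199.
Conserve atomic number: 1 + Z = 82 + 0, so Z = 81.
Z = 81 is thallium, so the species is ¹⁹⁹Tl.

Tl-199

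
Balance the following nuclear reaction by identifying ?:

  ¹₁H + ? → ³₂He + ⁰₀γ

Conserve mass number: 1 + A = 3 + 0, so A = 2.
Conserve atomic number: 1 + Z = 2 + 0, so Z = 1.
A = 2 and Z = 1 is ²₁H — a deuteron.

deuteron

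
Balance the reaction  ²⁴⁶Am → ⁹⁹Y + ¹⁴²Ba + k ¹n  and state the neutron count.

Conserve mass number: 246 = 99 + 142 + k, so k = 246 − 241 = 5.
Check atomic number: 95 = 39 + 56 + 0 = 95. ✓

5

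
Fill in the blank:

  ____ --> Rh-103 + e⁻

Ru-103

Conserve mass number: A = 103 + 0, so A = 103.
Conserve atomic number: Z = 45 − 1, so Z = 44.
Z = 44 is ruthenium, so the species is Ru-103.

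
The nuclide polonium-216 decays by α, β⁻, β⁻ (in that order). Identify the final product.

Start: (A, Z) = (216, 84).
After α: (212, 82).
After β⁻: (212, 83).
After β⁻: (212, 84).
Z = 84 is polonium.

Po-212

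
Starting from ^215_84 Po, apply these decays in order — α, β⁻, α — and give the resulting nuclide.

Tl-207

Start: (A, Z) = (215, 84).
After α: (211, 82).
After β⁻: (211, 83).
After α: (207, 81).
Z = 81 is thallium.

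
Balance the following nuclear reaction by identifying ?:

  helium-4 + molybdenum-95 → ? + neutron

Conserve mass number: 4 + 95 = A + 1, so A = 98.
Conserve atomic number: 2 + 42 = Z + 0, so Z = 44.
Z = 44 is ruthenium, so the species is ruthenium-98.

Ru-98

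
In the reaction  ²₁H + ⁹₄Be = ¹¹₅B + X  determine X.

gamma ray

Conserve mass number: 2 + 9 = 11 + A, so A = 0.
Conserve atomic number: 1 + 4 = 5 + Z, so Z = 0.
A = 0 and Z = 0 is ⁰₀γ — a gamma ray.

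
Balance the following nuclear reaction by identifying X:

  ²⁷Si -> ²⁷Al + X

Conserve mass number: 27 = 27 + A, so A = 0.
Conserve atomic number: 14 = 13 + Z, so Z = 1.
A = 0 and Z = 1 is e⁺ — a positron.

positron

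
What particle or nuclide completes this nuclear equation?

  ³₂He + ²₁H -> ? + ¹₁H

He-4

Conserve mass number: 3 + 2 = A + 1, so A = 4.
Conserve atomic number: 2 + 1 = Z + 1, so Z = 2.
A = 4 and Z = 2 is ⁴₂He — an alpha particle.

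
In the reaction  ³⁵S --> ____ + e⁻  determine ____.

Conserve mass number: 35 = A + 0, so A = 35.
Conserve atomic number: 16 = Z − 1, so Z = 17.
Z = 17 is chlorine, so the species is ³⁵Cl.

Cl-35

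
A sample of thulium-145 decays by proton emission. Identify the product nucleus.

Er-144

Proton emission: mass number changes by -1, atomic number by -1.
A: 145 − 1 = 144; Z: 69 − 1 = 68.
Z = 68 is erbium, so the daughter is erbium-144.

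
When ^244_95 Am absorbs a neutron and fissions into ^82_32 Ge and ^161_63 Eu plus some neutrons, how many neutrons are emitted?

2

Conserve mass number: 245 = 82 + 161 + k, so k = 245 − 243 = 2.
Check atomic number: 95 = 32 + 63 + 0 = 95. ✓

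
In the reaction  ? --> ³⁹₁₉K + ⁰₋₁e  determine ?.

Ar-39

Conserve mass number: A = 39 + 0, so A = 39.
Conserve atomic number: Z = 19 − 1, so Z = 18.
Z = 18 is argon, so the species is ³⁹₁₈Ar.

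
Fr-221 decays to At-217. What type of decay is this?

alpha decay

ΔA = 217 − 221 = -4; ΔZ = 85 − 87 = -2.
A drops by 4 and Z drops by 2 — the signature of alpha emission.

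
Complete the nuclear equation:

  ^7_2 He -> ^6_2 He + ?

neutron

Conserve mass number: 7 = 6 + A, so A = 1.
Conserve atomic number: 2 = 2 + Z, so Z = 0.
A = 1 and Z = 0 is ^1_0 n — a neutron.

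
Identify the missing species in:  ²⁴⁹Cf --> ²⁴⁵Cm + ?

alpha particle

Conserve mass number: 249 = 245 + A, so A = 4.
Conserve atomic number: 98 = 96 + Z, so Z = 2.
A = 4 and Z = 2 is ⁴He — an alpha particle.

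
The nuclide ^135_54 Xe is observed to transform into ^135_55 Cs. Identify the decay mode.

ΔA = 135 − 135 = 0; ΔZ = 55 − 54 = +1.
A is unchanged and Z rises by 1 — a neutron has become a proton (β⁻ decay).

beta-minus decay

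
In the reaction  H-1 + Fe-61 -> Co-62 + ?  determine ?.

gamma ray

Conserve mass number: 1 + 61 = 62 + A, so A = 0.
Conserve atomic number: 1 + 26 = 27 + Z, so Z = 0.
A = 0 and Z = 0 is γ — a gamma ray.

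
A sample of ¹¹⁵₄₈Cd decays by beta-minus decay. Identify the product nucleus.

In-115

Beta-minus decay: mass number changes by +0, atomic number by +1.
A: 115 = 115; Z: 48 + 1 = 49.
Z = 49 is indium, so the daughter is ¹¹⁵₄₉In.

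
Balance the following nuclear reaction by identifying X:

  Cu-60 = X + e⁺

Ni-60

Conserve mass number: 60 = A + 0, so A = 60.
Conserve atomic number: 29 = Z + 1, so Z = 28.
Z = 28 is nickel, so the species is Ni-60.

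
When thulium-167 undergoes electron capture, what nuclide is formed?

Electron capture: mass number changes by +0, atomic number by -1.
A: 167 = 167; Z: 69 − 1 = 68.
Z = 68 is erbium, so the daughter is erbium-167.

Er-167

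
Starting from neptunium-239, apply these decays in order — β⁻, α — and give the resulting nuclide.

Start: (A, Z) = (239, 93).
After β⁻: (239, 94).
After α: (235, 92).
Z = 92 is uranium.

U-235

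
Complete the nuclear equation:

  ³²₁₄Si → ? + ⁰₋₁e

P-32

Conserve mass number: 32 = A + 0, so A = 32.
Conserve atomic number: 14 = Z − 1, so Z = 15.
Z = 15 is phosphorus, so the species is ³²₁₅P.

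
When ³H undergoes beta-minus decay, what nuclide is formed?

He-3

Beta-minus decay: mass number changes by +0, atomic number by +1.
A: 3 = 3; Z: 1 + 1 = 2.
Z = 2 is helium, so the daughter is ³He.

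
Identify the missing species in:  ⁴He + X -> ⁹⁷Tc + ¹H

Mo-94

Conserve mass number: 4 + A = 97 + 1, so A = 94.
Conserve atomic number: 2 + Z = 43 + 1, so Z = 42.
Z = 42 is molybdenum, so the species is ⁹⁴Mo.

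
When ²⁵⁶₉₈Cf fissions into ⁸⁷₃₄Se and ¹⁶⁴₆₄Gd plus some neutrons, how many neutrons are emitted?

Conserve mass number: 256 = 87 + 164 + k, so k = 256 − 251 = 5.
Check atomic number: 98 = 34 + 64 + 0 = 98. ✓

5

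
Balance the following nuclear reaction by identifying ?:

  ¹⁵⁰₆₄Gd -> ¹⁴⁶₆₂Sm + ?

alpha particle

Conserve mass number: 150 = 146 + A, so A = 4.
Conserve atomic number: 64 = 62 + Z, so Z = 2.
A = 4 and Z = 2 is ⁴₂He — an alpha particle.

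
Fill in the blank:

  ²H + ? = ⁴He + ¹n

Conserve mass number: 2 + A = 4 + 1, so A = 3.
Conserve atomic number: 1 + Z = 2 + 0, so Z = 1.
A = 3 and Z = 1 is ³H — a triton.

triton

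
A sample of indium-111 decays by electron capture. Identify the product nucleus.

Electron capture: mass number changes by +0, atomic number by -1.
A: 111 = 111; Z: 49 − 1 = 48.
Z = 48 is cadmium, so the daughter is cadmium-111.

Cd-111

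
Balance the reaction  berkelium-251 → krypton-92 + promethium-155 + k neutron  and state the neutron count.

Conserve mass number: 251 = 92 + 155 + k, so k = 251 − 247 = 4.
Check atomic number: 97 = 36 + 61 + 0 = 97. ✓

4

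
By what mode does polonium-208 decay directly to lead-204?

ΔA = 204 − 208 = -4; ΔZ = 82 − 84 = -2.
A drops by 4 and Z drops by 2 — the signature of alpha emission.

alpha decay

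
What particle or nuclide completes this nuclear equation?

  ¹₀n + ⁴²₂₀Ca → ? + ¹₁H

K-42

Conserve mass number: 1 + 42 = A + 1, so A = 42.
Conserve atomic number: 0 + 20 = Z + 1, so Z = 19.
Z = 19 is potassium, so the species is ⁴²₁₉K.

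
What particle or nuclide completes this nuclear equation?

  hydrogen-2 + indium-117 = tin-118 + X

neutron

Conserve mass number: 2 + 117 = 118 + A, so A = 1.
Conserve atomic number: 1 + 49 = 50 + Z, so Z = 0.
A = 1 and Z = 0 is neutron — a neutron.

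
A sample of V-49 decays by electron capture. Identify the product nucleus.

Electron capture: mass number changes by +0, atomic number by -1.
A: 49 = 49; Z: 23 − 1 = 22.
Z = 22 is titanium, so the daughter is Ti-49.

Ti-49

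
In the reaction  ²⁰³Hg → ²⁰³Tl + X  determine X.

beta-minus particle

Conserve mass number: 203 = 203 + A, so A = 0.
Conserve atomic number: 80 = 81 + Z, so Z = -1.
A = 0 and Z = -1 is e⁻ — a beta-minus particle.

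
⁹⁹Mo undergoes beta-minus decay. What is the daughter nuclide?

Beta-minus decay: mass number changes by +0, atomic number by +1.
A: 99 = 99; Z: 42 + 1 = 43.
Z = 43 is technetium, so the daughter is ⁹⁹Tc.

Tc-99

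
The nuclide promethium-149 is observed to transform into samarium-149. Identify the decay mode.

ΔA = 149 − 149 = 0; ΔZ = 62 − 61 = +1.
A is unchanged and Z rises by 1 — a neutron has become a proton (β⁻ decay).

beta-minus decay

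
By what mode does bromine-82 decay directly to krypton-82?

beta-minus decay

ΔA = 82 − 82 = 0; ΔZ = 36 − 35 = +1.
A is unchanged and Z rises by 1 — a neutron has become a proton (β⁻ decay).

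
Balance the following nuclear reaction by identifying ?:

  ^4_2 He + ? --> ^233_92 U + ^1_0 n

Th-230

Conserve mass number: 4 + A = 233 + 1, so A = 230.
Conserve atomic number: 2 + Z = 92 + 0, so Z = 90.
Z = 90 is thorium, so the species is ^230_90 Th.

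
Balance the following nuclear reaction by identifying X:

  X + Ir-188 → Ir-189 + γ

Conserve mass number: A + 188 = 189 + 0, so A = 1.
Conserve atomic number: Z + 77 = 77 + 0, so Z = 0.
A = 1 and Z = 0 is n — a neutron.

neutron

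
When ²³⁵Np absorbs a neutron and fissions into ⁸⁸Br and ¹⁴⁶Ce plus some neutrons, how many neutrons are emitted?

2

Conserve mass number: 236 = 88 + 146 + k, so k = 236 − 234 = 2.
Check atomic number: 93 = 35 + 58 + 0 = 93. ✓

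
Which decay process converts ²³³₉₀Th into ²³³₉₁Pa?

ΔA = 233 − 233 = 0; ΔZ = 91 − 90 = +1.
A is unchanged and Z rises by 1 — a neutron has become a proton (β⁻ decay).

beta-minus decay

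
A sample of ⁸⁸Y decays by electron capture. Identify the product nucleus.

Sr-88

Electron capture: mass number changes by +0, atomic number by -1.
A: 88 = 88; Z: 39 − 1 = 38.
Z = 38 is strontium, so the daughter is ⁸⁸Sr.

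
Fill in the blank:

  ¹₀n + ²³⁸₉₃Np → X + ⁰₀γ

Conserve mass number: 1 + 238 = A + 0, so A = 239.
Conserve atomic number: 0 + 93 = Z + 0, so Z = 93.
Z = 93 is neptunium, so the species is ²³⁹₉₃Np.

Np-239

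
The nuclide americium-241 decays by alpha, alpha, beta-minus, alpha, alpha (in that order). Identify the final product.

Ra-225

Start: (A, Z) = (241, 95).
After α: (237, 93).
After α: (233, 91).
After β⁻: (233, 92).
After α: (229, 90).
After α: (225, 88).
Z = 88 is radium.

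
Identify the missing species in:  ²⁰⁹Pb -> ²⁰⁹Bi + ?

beta-minus particle

Conserve mass number: 209 = 209 + A, so A = 0.
Conserve atomic number: 82 = 83 + Z, so Z = -1.
A = 0 and Z = -1 is e⁻ — a beta-minus particle.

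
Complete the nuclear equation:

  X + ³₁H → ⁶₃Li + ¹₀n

alpha particle

Conserve mass number: A + 3 = 6 + 1, so A = 4.
Conserve atomic number: Z + 1 = 3 + 0, so Z = 2.
A = 4 and Z = 2 is ⁴₂He — an alpha particle.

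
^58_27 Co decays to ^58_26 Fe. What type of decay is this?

ΔA = 58 − 58 = 0; ΔZ = 26 − 27 = -1.
A is unchanged and Z drops by 1 — a proton has become a neutron (β⁺ emission or electron capture).

beta-plus decay or electron capture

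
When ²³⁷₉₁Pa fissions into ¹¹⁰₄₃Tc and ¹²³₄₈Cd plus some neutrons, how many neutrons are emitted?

Conserve mass number: 237 = 110 + 123 + k, so k = 237 − 233 = 4.
Check atomic number: 91 = 43 + 48 + 0 = 91. ✓

4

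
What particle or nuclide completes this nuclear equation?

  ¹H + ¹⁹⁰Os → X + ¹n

Ir-190

Conserve mass number: 1 + 190 = A + 1, so A = 190.
Conserve atomic number: 1 + 76 = Z + 0, so Z = 77.
Z = 77 is iridium, so the species is ¹⁹⁰Ir.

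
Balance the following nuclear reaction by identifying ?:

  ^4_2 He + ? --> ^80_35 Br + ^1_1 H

Se-77

Conserve mass number: 4 + A = 80 + 1, so A = 77.
Conserve atomic number: 2 + Z = 35 + 1, so Z = 34.
Z = 34 is selenium, so the species is ^77_34 Se.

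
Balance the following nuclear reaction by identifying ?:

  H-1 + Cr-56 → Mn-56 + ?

Conserve mass number: 1 + 56 = 56 + A, so A = 1.
Conserve atomic number: 1 + 24 = 25 + Z, so Z = 0.
A = 1 and Z = 0 is n — a neutron.

neutron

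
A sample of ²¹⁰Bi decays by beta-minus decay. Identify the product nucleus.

Beta-minus decay: mass number changes by +0, atomic number by +1.
A: 210 = 210; Z: 83 + 1 = 84.
Z = 84 is polonium, so the daughter is ²¹⁰Po.

Po-210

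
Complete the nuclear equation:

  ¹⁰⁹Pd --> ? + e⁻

Ag-109

Conserve mass number: 109 = A + 0, so A = 109.
Conserve atomic number: 46 = Z − 1, so Z = 47.
Z = 47 is silver, so the species is ¹⁰⁹Ag.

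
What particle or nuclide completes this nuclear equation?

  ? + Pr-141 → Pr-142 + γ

neutron

Conserve mass number: A + 141 = 142 + 0, so A = 1.
Conserve atomic number: Z + 59 = 59 + 0, so Z = 0.
A = 1 and Z = 0 is n — a neutron.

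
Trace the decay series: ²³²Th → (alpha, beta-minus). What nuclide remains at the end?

Start: (A, Z) = (232, 90).
After α: (228, 88).
After β⁻: (228, 89).
Z = 89 is actinium.

Ac-228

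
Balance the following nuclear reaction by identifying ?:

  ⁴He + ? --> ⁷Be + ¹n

alpha particle

Conserve mass number: 4 + A = 7 + 1, so A = 4.
Conserve atomic number: 2 + Z = 4 + 0, so Z = 2.
A = 4 and Z = 2 is ⁴He — an alpha particle.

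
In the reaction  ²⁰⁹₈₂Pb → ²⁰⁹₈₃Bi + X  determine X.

Conserve mass number: 209 = 209 + A, so A = 0.
Conserve atomic number: 82 = 83 + Z, so Z = -1.
A = 0 and Z = -1 is ⁰₋₁e — a beta-minus particle.

beta-minus particle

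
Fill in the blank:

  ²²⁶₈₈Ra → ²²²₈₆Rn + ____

alpha particle

Conserve mass number: 226 = 222 + A, so A = 4.
Conserve atomic number: 88 = 86 + Z, so Z = 2.
A = 4 and Z = 2 is ⁴₂He — an alpha particle.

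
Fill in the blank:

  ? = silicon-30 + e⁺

Conserve mass number: A = 30 + 0, so A = 30.
Conserve atomic number: Z = 14 + 1, so Z = 15.
Z = 15 is phosphorus, so the species is phosphorus-30.

P-30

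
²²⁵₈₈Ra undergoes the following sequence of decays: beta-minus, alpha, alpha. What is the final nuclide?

Start: (A, Z) = (225, 88).
After β⁻: (225, 89).
After α: (221, 87).
After α: (217, 85).
Z = 85 is astatine.

At-217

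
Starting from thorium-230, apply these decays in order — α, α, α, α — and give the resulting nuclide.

Pb-214

Start: (A, Z) = (230, 90).
After α: (226, 88).
After α: (222, 86).
After α: (218, 84).
After α: (214, 82).
Z = 82 is lead.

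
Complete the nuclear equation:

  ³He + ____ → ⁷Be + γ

Conserve mass number: 3 + A = 7 + 0, so A = 4.
Conserve atomic number: 2 + Z = 4 + 0, so Z = 2.
A = 4 and Z = 2 is ⁴He — an alpha particle.

alpha particle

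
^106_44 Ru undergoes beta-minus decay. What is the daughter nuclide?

Rh-106

Beta-minus decay: mass number changes by +0, atomic number by +1.
A: 106 = 106; Z: 44 + 1 = 45.
Z = 45 is rhodium, so the daughter is ^106_45 Rh.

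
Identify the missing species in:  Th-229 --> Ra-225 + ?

alpha particle

Conserve mass number: 229 = 225 + A, so A = 4.
Conserve atomic number: 90 = 88 + Z, so Z = 2.
A = 4 and Z = 2 is He-4 — an alpha particle.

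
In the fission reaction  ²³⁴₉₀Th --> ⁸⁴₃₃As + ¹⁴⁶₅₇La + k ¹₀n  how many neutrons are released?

Conserve mass number: 234 = 84 + 146 + k, so k = 234 − 230 = 4.
Check atomic number: 90 = 33 + 57 + 0 = 90. ✓

4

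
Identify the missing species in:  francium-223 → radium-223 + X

Conserve mass number: 223 = 223 + A, so A = 0.
Conserve atomic number: 87 = 88 + Z, so Z = -1.
A = 0 and Z = -1 is e⁻ — a beta-minus particle.

beta-minus particle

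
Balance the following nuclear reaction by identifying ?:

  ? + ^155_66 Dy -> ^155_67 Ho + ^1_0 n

proton

Conserve mass number: A + 155 = 155 + 1, so A = 1.
Conserve atomic number: Z + 66 = 67 + 0, so Z = 1.
A = 1 and Z = 1 is ^1_1 H — a proton.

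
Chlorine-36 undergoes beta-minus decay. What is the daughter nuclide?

Ar-36

Beta-minus decay: mass number changes by +0, atomic number by +1.
A: 36 = 36; Z: 17 + 1 = 18.
Z = 18 is argon, so the daughter is argon-36.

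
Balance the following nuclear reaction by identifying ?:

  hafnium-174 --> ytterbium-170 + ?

alpha particle

Conserve mass number: 174 = 170 + A, so A = 4.
Conserve atomic number: 72 = 70 + Z, so Z = 2.
A = 4 and Z = 2 is helium-4 — an alpha particle.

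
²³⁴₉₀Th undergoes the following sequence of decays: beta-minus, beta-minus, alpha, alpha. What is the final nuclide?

Start: (A, Z) = (234, 90).
After β⁻: (234, 91).
After β⁻: (234, 92).
After α: (230, 90).
After α: (226, 88).
Z = 88 is radium.

Ra-226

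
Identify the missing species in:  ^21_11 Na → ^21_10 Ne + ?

Conserve mass number: 21 = 21 + A, so A = 0.
Conserve atomic number: 11 = 10 + Z, so Z = 1.
A = 0 and Z = 1 is ^0_1 e — a positron.

positron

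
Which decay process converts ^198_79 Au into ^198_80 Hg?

ΔA = 198 − 198 = 0; ΔZ = 80 − 79 = +1.
A is unchanged and Z rises by 1 — a neutron has become a proton (β⁻ decay).

beta-minus decay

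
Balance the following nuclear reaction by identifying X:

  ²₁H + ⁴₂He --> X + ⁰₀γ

Li-6

Conserve mass number: 2 + 4 = A + 0, so A = 6.
Conserve atomic number: 1 + 2 = Z + 0, so Z = 3.
Z = 3 is lithium, so the species is ⁶₃Li.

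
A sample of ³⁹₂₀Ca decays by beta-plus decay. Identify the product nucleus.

Beta-plus decay: mass number changes by +0, atomic number by -1.
A: 39 = 39; Z: 20 − 1 = 19.
Z = 19 is potassium, so the daughter is ³⁹₁₉K.

K-39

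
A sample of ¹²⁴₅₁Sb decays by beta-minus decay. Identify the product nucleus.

Beta-minus decay: mass number changes by +0, atomic number by +1.
A: 124 = 124; Z: 51 + 1 = 52.
Z = 52 is tellurium, so the daughter is ¹²⁴₅₂Te.

Te-124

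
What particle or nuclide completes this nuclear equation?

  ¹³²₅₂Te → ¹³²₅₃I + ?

beta-minus particle

Conserve mass number: 132 = 132 + A, so A = 0.
Conserve atomic number: 52 = 53 + Z, so Z = -1.
A = 0 and Z = -1 is ⁰₋₁e — a beta-minus particle.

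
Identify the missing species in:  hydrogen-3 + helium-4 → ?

Conserve mass number: 3 + 4 = A, so A = 7.
Conserve atomic number: 1 + 2 = Z, so Z = 3.
Z = 3 is lithium, so the species is lithium-7.

Li-7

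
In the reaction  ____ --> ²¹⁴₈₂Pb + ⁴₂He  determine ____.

Po-218

Conserve mass number: A = 214 + 4, so A = 218.
Conserve atomic number: Z = 82 + 2, so Z = 84.
Z = 84 is polonium, so the species is ²¹⁸₈₄Po.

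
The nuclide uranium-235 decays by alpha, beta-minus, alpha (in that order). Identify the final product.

Ac-227

Start: (A, Z) = (235, 92).
After α: (231, 90).
After β⁻: (231, 91).
After α: (227, 89).
Z = 89 is actinium.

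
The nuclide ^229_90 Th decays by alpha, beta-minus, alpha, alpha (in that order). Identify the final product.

Start: (A, Z) = (229, 90).
After α: (225, 88).
After β⁻: (225, 89).
After α: (221, 87).
After α: (217, 85).
Z = 85 is astatine.

At-217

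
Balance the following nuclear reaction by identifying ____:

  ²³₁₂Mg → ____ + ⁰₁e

Na-23

Conserve mass number: 23 = A + 0, so A = 23.
Conserve atomic number: 12 = Z + 1, so Z = 11.
Z = 11 is sodium, so the species is ²³₁₁Na.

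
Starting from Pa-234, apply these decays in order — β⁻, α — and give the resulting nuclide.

Start: (A, Z) = (234, 91).
After β⁻: (234, 92).
After α: (230, 90).
Z = 90 is thorium.

Th-230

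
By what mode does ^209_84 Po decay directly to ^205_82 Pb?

ΔA = 205 − 209 = -4; ΔZ = 82 − 84 = -2.
A drops by 4 and Z drops by 2 — the signature of alpha emission.

alpha decay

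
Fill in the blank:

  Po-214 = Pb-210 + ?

alpha particle

Conserve mass number: 214 = 210 + A, so A = 4.
Conserve atomic number: 84 = 82 + Z, so Z = 2.
A = 4 and Z = 2 is He-4 — an alpha particle.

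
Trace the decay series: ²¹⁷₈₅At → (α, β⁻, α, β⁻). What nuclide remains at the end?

Bi-209

Start: (A, Z) = (217, 85).
After α: (213, 83).
After β⁻: (213, 84).
After α: (209, 82).
After β⁻: (209, 83).
Z = 83 is bismuth.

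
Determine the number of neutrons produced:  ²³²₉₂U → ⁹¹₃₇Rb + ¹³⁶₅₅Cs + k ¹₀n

Conserve mass number: 232 = 91 + 136 + k, so k = 232 − 227 = 5.
Check atomic number: 92 = 37 + 55 + 0 = 92. ✓

5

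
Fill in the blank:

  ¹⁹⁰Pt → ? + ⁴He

Conserve mass number: 190 = A + 4, so A = 186.
Conserve atomic number: 78 = Z + 2, so Z = 76.
Z = 76 is osmium, so the species is ¹⁸⁶Os.

Os-186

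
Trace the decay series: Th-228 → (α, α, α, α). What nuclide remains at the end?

Start: (A, Z) = (228, 90).
After α: (224, 88).
After α: (220, 86).
After α: (216, 84).
After α: (212, 82).
Z = 82 is lead.

Pb-212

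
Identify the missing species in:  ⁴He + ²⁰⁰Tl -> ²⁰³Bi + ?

Conserve mass number: 4 + 200 = 203 + A, so A = 1.
Conserve atomic number: 2 + 81 = 83 + Z, so Z = 0.
A = 1 and Z = 0 is ¹n — a neutron.

neutron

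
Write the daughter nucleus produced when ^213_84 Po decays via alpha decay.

Alpha decay: mass number changes by -4, atomic number by -2.
A: 213 − 4 = 209; Z: 84 − 2 = 82.
Z = 82 is lead, so the daughter is ^209_82 Pb.

Pb-209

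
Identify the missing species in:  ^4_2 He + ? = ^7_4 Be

Conserve mass number: 4 + A = 7, so A = 3.
Conserve atomic number: 2 + Z = 4, so Z = 2.
Z = 2 is helium, so the species is ^3_2 He.

He-3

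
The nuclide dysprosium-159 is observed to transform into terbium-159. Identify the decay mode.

beta-plus decay or electron capture

ΔA = 159 − 159 = 0; ΔZ = 65 − 66 = -1.
A is unchanged and Z drops by 1 — a proton has become a neutron (β⁺ emission or electron capture).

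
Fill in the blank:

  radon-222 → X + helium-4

Conserve mass number: 222 = A + 4, so A = 218.
Conserve atomic number: 86 = Z + 2, so Z = 84.
Z = 84 is polonium, so the species is polonium-218.

Po-218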